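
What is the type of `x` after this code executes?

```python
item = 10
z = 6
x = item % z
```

int % int returns int (10 % 6 = 4)

int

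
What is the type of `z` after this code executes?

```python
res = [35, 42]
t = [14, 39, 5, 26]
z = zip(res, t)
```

zip() returns a zip iterator object

zip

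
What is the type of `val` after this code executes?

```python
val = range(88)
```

range() returns a range object

range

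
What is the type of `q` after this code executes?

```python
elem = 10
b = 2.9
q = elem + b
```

int + float returns float (10 + 2.9 = 12.9)

float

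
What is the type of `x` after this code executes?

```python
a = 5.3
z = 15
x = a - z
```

float - int returns float (5.3 - 15 = -9.7)

float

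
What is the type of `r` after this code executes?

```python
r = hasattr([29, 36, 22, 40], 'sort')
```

hasattr() returns bool

bool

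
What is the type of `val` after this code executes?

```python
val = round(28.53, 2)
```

round() with ndigits arg returns float

float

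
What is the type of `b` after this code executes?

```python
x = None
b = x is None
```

'is' comparison returns bool

bool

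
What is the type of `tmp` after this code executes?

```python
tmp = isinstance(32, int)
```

isinstance() returns bool

bool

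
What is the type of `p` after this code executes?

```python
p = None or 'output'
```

'or' with None returns the other value ('output', str)

str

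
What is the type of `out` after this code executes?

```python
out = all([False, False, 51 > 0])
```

all() returns bool

bool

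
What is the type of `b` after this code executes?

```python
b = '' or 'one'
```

'or' returns first truthy value ('one', which is str)

str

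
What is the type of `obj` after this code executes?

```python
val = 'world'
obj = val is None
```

'is' comparison returns bool

bool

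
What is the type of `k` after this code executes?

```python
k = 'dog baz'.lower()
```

str.lower() returns str

str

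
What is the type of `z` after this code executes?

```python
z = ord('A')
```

ord() returns int (Unicode code point)

int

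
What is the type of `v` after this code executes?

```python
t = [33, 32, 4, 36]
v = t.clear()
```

list.clear() returns None

NoneType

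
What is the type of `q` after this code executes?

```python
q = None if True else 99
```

Ternary: condition is True, if branch (None) taken → NoneType

NoneType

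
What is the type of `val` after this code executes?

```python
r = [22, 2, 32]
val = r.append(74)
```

list.append() returns None (mutates in place)

NoneType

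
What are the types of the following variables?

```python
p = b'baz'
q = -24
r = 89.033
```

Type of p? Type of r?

p is bytes; r is float

bytes, float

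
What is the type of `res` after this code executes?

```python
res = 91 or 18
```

'or' returns the first truthy value (91, which is int)

int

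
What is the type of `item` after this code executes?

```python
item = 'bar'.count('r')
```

str.count() returns int

int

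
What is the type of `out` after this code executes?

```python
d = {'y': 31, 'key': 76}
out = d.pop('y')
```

dict.pop() returns the value (int)

int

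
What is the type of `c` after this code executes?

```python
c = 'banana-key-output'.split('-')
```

str.split() returns list

list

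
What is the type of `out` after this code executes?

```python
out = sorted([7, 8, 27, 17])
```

sorted() always returns list

list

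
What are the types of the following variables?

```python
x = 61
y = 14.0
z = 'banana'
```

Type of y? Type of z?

y is float; z is str

float, str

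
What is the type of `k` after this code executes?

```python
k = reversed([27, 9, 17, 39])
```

reversed() on a list returns a list_reverseiterator

list_reverseiterator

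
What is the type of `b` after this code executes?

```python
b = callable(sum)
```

callable() returns bool

bool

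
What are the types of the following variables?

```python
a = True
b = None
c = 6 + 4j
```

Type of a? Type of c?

a is bool; c is complex

bool, complex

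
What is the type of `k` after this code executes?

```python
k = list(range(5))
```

list(range(...)) returns list

list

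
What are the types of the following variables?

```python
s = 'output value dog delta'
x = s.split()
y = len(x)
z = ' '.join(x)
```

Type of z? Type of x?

str.join() returns str; str.split() returns list

str, list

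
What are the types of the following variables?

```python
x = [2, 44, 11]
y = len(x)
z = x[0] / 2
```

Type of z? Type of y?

int / int returns float; len() returns int

float, int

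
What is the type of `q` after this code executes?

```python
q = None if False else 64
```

Ternary: condition is False, else branch (64) taken → int

int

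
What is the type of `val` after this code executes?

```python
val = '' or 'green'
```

'or' returns first truthy value ('green', which is str)

str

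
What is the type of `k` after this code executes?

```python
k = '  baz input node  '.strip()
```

str.strip() returns str

str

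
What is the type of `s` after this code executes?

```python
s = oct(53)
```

oct() returns str representation

str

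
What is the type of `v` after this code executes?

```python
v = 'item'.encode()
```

str.encode() returns bytes

bytes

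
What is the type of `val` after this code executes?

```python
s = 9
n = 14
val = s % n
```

int % int returns int (9 % 14 = 9)

int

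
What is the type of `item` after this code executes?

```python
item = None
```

None has type NoneType

NoneType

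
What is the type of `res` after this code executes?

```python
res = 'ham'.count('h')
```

str.count() returns int

int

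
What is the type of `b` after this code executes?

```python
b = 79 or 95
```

'or' returns the first truthy value (79, which is int)

int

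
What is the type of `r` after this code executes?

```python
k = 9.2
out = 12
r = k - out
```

float - int returns float (9.2 - 12 = -2.8)

float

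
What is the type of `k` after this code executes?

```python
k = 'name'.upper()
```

str.upper() returns str

str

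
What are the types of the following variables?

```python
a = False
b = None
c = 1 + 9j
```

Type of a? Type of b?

a is bool; b is NoneType

bool, NoneType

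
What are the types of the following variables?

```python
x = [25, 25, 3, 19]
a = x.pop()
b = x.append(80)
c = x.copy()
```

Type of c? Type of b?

list.copy() returns list; list.append() returns None

list, NoneType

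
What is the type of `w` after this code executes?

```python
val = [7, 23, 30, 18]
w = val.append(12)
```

list.append() returns None (mutates in place)

NoneType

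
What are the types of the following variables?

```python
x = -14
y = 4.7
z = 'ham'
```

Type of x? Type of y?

x is int; y is float

int, float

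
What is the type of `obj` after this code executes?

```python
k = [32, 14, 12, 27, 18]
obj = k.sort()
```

list.sort() returns None (sorts in place)

NoneType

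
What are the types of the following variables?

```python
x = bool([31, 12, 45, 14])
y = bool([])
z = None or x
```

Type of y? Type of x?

bool() returns bool; bool() returns bool

bool, bool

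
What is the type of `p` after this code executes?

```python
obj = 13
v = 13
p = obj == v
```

Equality comparison returns bool

bool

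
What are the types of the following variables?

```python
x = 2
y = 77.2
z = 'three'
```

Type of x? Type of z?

x is int; z is str

int, str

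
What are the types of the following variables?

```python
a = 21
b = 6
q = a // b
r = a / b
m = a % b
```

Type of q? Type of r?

int // int returns int; int / int returns float

int, float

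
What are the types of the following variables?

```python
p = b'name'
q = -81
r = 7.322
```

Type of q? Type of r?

q is int; r is float

int, float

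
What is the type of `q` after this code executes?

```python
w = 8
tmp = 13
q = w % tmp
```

int % int returns int (8 % 13 = 8)

int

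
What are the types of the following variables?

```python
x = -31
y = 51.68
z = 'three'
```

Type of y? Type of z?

y is float; z is str

float, str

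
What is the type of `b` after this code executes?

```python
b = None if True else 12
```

Ternary: condition is True, if branch (None) taken → NoneType

NoneType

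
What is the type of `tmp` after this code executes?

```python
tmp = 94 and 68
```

'and' returns the last value when all truthy (68, which is int)

int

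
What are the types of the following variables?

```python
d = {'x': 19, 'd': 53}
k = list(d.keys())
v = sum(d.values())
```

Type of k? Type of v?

list(...) returns list; sum of int values returns int

list, int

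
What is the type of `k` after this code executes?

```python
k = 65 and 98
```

'and' returns the last value when all truthy (98, which is int)

int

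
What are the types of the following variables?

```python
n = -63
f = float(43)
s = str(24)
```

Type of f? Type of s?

f is float; s is str

float, str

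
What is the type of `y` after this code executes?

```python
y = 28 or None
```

'or' returns first truthy value (28, int)

int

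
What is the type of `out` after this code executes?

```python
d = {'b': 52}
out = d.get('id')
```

dict.get() returns None when key 'id' is not found and no default given

NoneType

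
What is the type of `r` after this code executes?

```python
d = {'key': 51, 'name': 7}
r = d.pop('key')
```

dict.pop() returns the value (int)

int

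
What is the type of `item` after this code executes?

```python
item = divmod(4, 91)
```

divmod() returns a tuple (quotient, remainder)

tuple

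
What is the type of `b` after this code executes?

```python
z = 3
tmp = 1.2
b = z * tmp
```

int * float returns float (3 * 1.2 = 3.6)

float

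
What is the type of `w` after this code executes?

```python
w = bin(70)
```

bin() returns str representation

str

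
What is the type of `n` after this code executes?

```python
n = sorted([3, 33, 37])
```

sorted() always returns list

list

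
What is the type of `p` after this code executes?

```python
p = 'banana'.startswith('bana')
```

str.startswith() returns bool

bool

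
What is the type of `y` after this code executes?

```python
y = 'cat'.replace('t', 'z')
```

str.replace() returns str

str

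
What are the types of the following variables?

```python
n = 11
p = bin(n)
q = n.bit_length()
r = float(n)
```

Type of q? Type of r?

int.bit_length() returns int; float() returns float

int, float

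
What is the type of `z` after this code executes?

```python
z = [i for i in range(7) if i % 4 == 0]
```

A list comprehension [...] produces a list

list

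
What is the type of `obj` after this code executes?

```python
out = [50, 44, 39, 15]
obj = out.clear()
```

list.clear() returns None

NoneType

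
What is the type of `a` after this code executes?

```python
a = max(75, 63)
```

max() of ints returns int

int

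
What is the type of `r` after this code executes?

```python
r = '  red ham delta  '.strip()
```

str.strip() returns str

str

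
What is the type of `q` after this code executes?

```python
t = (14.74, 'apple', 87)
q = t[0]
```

Index 0 of tuple is 14.74 which is float

float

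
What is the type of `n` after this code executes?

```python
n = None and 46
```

'and' returns first falsy value (None)

NoneType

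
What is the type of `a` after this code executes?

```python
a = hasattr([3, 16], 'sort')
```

hasattr() returns bool

bool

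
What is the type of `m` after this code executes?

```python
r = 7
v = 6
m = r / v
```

int / int always returns float in Python 3 (7 / 6 = 1.16667)

float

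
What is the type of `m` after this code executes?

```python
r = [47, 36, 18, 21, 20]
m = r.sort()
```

list.sort() returns None (sorts in place)

NoneType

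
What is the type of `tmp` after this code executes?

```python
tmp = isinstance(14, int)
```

isinstance() returns bool

bool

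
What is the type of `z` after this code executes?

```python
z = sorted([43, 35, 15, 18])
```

sorted() always returns list

list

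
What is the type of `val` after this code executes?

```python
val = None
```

None has type NoneType

NoneType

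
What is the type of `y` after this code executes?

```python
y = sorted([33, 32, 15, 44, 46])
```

sorted() always returns list

list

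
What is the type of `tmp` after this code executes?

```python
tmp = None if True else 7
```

Ternary: condition is True, if branch (None) taken → NoneType

NoneType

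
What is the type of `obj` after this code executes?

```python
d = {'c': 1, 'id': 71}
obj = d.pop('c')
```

dict.pop() returns the value (int)

int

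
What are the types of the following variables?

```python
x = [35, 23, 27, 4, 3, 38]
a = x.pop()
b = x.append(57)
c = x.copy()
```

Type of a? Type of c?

list.pop() returns the element (int); list.copy() returns list

int, list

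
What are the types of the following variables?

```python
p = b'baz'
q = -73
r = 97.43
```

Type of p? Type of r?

p is bytes; r is float

bytes, float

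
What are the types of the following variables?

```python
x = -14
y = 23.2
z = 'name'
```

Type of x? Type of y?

x is int; y is float

int, float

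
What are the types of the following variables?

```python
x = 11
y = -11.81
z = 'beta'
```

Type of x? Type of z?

x is int; z is str

int, str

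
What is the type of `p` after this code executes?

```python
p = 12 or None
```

'or' returns first truthy value (12, int)

int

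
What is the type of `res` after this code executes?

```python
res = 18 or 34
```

'or' returns the first truthy value (18, which is int)

int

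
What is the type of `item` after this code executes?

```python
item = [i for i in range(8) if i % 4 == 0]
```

A list comprehension [...] produces a list

list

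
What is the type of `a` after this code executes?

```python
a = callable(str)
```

callable() returns bool

bool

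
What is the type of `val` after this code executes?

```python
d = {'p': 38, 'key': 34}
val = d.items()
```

dict.items() returns a dict_items view

dict_items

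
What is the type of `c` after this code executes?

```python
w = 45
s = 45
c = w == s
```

Equality comparison returns bool

bool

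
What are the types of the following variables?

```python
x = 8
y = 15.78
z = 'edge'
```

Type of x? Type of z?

x is int; z is str

int, str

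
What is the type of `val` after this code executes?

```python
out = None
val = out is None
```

'is' comparison returns bool

bool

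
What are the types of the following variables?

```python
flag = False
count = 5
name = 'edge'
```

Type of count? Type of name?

count is int; name is str

int, str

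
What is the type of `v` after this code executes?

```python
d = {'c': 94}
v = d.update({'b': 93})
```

dict.update() returns None

NoneType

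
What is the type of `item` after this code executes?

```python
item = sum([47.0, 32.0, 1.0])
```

sum() of floats returns float

float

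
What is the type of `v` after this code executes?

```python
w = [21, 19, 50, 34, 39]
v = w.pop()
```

list.pop() returns the popped element (int here)

int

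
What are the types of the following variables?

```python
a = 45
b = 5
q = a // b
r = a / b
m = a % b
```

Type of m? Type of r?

int % int returns int; int / int returns float

int, float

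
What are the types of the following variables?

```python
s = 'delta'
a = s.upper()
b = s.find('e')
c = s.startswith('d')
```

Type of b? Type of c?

str.find() returns int; str.startswith() returns bool

int, bool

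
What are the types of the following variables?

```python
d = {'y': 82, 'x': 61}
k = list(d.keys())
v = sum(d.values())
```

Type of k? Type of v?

list(...) returns list; sum of int values returns int

list, int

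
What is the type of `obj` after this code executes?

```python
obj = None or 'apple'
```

'or' with None returns the other value ('apple', str)

str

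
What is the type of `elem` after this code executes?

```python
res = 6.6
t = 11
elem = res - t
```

float - int returns float (6.6 - 11 = -4.4)

float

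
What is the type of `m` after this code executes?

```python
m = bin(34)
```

bin() returns str representation

str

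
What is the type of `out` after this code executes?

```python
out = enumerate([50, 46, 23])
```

enumerate() returns an enumerate iterator object

enumerate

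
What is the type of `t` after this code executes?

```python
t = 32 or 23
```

'or' returns the first truthy value (32, which is int)

int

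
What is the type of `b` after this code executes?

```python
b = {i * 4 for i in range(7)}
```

A set comprehension {expr for x in iterable} produces a set

set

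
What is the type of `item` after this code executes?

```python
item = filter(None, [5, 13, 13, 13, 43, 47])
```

filter() returns a filter iterator object

filter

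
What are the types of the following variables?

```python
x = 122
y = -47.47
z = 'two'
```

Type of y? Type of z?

y is float; z is str

float, str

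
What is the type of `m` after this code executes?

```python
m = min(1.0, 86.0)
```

min() of floats returns float

float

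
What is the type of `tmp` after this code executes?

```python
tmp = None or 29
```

'or' with None returns the other value (29, int)

int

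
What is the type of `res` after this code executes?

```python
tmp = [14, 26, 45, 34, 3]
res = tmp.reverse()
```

list.reverse() returns None

NoneType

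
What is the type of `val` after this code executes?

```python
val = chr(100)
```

chr() returns str (single character)

str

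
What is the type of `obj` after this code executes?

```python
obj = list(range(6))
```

list(range(...)) returns list

list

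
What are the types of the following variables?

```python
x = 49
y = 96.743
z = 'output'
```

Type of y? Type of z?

y is float; z is str

float, str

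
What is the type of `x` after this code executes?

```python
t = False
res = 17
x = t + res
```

bool + int returns int (False is 0, so 0 + 17 = 17)

int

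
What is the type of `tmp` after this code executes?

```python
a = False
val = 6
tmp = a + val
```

bool + int returns int (False is 0, so 0 + 6 = 6)

int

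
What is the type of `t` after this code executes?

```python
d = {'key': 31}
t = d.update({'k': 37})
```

dict.update() returns None

NoneType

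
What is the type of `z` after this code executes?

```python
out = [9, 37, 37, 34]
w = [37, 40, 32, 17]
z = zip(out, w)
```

zip() returns a zip iterator object

zip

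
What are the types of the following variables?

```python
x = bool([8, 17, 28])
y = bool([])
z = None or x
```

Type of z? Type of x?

None or <bool> returns the bool; bool() returns bool

bool, bool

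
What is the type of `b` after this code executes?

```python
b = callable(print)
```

callable() returns bool

bool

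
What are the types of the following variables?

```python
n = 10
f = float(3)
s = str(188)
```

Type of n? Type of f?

n is int; f is float

int, float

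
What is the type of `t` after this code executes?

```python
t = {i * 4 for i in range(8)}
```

A set comprehension {expr for x in iterable} produces a set

set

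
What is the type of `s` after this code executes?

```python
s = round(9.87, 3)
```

round() with ndigits arg returns float

float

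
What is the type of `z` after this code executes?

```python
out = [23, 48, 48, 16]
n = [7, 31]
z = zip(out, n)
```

zip() returns a zip iterator object

zip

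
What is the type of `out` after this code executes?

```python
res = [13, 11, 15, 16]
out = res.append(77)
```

list.append() returns None (mutates in place)

NoneType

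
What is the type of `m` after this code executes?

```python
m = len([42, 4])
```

len() always returns int

int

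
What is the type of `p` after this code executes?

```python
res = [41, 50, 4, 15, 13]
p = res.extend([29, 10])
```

list.extend() returns None

NoneType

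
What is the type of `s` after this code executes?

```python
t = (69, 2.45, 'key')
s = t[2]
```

Index 2 of tuple is 'key' which is str

str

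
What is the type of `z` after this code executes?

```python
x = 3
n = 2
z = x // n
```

int // int returns int (3 // 2 = 1)

int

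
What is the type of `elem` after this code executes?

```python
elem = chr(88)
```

chr() returns str (single character)

str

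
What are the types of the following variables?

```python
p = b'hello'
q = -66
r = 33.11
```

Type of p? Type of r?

p is bytes; r is float

bytes, float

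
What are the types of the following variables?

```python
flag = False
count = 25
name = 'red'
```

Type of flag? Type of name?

flag is bool; name is str

bool, str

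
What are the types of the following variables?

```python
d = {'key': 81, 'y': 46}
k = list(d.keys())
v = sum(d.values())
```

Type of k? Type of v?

list(...) returns list; sum of int values returns int

list, int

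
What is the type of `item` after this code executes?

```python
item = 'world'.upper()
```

str.upper() returns str

str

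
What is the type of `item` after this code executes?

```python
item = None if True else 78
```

Ternary: condition is True, if branch (None) taken → NoneType

NoneType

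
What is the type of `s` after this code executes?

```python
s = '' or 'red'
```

'or' returns first truthy value ('red', which is str)

str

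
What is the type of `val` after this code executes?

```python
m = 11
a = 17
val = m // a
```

int // int returns int (11 // 17 = 0)

int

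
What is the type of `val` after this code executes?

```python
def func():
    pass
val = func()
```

A function with no return statement returns None

NoneType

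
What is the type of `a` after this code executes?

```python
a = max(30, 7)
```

max() of ints returns int

int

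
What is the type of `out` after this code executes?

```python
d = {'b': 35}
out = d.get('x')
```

dict.get() returns None when key 'x' is not found and no default given

NoneType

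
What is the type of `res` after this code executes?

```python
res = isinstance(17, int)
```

isinstance() returns bool

bool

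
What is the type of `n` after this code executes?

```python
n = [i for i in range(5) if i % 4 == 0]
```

A list comprehension [...] produces a list

list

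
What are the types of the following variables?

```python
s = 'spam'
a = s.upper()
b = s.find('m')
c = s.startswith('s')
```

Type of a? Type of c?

str.upper() returns str; str.startswith() returns bool

str, bool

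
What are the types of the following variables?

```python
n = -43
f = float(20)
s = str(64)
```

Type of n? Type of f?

n is int; f is float

int, float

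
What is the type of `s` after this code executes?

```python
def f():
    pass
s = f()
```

A function with no return statement returns None

NoneType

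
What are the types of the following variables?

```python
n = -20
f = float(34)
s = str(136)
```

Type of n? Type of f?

n is int; f is float

int, float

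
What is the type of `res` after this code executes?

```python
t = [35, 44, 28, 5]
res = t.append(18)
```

list.append() returns None (mutates in place)

NoneType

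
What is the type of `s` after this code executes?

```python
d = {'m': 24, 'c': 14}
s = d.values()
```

.values() returns a dict_values view object

dict_values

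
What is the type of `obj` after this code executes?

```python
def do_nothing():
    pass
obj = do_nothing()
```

A function with no return statement returns None

NoneType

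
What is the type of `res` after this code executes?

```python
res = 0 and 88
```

'and' returns the first falsy value (0, which is int)

int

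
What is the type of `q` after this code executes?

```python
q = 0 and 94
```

'and' returns the first falsy value (0, which is int)

int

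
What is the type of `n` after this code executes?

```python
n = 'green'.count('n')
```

str.count() returns int

int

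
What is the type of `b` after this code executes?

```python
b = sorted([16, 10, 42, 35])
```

sorted() always returns list

list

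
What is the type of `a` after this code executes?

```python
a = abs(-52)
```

abs() of int returns int

int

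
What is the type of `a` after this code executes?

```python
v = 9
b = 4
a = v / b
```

int / int always returns float in Python 3 (9 / 4 = 2.25)

float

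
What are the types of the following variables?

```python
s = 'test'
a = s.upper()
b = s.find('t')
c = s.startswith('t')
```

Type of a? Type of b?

str.upper() returns str; str.find() returns int

str, int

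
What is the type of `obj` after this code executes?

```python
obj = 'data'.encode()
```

str.encode() returns bytes

bytes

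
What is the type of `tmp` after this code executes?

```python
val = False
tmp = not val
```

'not' always returns bool

bool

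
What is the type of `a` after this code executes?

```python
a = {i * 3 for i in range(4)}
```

A set comprehension {expr for x in iterable} produces a set

set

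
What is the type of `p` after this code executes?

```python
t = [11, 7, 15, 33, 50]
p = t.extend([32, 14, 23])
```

list.extend() returns None

NoneType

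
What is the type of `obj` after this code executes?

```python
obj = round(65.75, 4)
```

round() with ndigits arg returns float

float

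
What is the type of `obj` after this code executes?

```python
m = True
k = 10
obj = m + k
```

bool + int returns int (True is 1, so 1 + 10 = 11)

int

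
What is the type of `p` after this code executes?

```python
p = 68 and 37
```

'and' returns the last value when all truthy (37, which is int)

int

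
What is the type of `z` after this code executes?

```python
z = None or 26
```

'or' with None returns the other value (26, int)

int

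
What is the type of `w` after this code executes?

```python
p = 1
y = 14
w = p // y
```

int // int returns int (1 // 14 = 0)

int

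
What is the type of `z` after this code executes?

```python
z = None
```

None has type NoneType

NoneType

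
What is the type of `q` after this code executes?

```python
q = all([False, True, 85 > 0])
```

all() returns bool

bool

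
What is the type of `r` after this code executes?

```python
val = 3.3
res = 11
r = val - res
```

float - int returns float (3.3 - 11 = -7.7)

float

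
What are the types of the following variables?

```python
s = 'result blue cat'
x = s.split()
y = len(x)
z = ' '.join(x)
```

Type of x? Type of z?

str.split() returns list; str.join() returns str

list, str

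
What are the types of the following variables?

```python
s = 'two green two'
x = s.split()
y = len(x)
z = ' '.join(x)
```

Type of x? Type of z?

str.split() returns list; str.join() returns str

list, str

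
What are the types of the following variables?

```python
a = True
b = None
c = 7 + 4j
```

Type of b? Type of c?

b is NoneType; c is complex

NoneType, complex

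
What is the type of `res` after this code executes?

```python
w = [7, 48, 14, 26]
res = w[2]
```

Indexing a list of ints returns int (w[2] = 14)

int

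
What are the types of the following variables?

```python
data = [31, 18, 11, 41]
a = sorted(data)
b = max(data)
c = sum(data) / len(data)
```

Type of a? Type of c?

sorted() returns list; int / int returns float

list, float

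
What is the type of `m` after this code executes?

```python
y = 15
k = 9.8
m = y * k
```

int * float returns float (15 * 9.8 = 147.0)

float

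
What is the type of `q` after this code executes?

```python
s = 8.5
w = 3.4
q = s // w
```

float // float returns float (floor division preserves float type)

float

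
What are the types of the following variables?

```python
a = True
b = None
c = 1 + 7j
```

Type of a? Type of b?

a is bool; b is NoneType

bool, NoneType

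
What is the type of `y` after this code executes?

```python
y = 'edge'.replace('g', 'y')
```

str.replace() returns str

str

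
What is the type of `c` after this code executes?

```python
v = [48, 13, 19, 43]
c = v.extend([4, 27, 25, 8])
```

list.extend() returns None

NoneType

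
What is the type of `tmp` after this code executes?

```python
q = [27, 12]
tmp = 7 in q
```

'in' operator returns bool

bool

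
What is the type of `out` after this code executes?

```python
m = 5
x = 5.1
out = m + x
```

int + float returns float (5 + 5.1 = 10.1)

float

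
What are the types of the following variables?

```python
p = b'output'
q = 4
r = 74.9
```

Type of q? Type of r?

q is int; r is float

int, float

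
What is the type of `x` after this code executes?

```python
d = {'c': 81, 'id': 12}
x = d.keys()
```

.keys() returns a dict_keys view object

dict_keys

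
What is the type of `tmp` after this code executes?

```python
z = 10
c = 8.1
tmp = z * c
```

int * float returns float (10 * 8.1 = 81.0)

float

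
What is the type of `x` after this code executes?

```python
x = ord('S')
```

ord() returns int (Unicode code point)

int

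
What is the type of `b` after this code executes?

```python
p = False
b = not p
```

'not' always returns bool

bool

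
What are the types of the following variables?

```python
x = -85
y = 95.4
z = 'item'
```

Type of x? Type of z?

x is int; z is str

int, str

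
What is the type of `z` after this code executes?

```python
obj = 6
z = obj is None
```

'is' comparison returns bool

bool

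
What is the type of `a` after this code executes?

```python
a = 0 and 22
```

'and' returns the first falsy value (0, which is int)

int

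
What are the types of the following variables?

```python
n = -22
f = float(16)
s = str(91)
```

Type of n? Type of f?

n is int; f is float

int, float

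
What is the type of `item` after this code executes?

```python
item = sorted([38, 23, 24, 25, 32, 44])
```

sorted() always returns list

list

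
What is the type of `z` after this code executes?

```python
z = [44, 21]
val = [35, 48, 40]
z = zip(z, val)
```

zip() returns a zip iterator object

zip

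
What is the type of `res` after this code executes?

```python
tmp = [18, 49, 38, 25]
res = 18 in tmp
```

'in' operator returns bool

bool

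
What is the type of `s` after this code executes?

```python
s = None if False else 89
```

Ternary: condition is False, else branch (89) taken → int

int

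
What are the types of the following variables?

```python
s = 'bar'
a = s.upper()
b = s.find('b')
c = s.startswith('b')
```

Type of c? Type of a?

str.startswith() returns bool; str.upper() returns str

bool, str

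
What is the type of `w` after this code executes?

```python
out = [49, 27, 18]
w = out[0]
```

Indexing a list of ints returns int (out[0] = 49)

int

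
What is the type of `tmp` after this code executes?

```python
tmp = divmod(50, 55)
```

divmod() returns a tuple (quotient, remainder)

tuple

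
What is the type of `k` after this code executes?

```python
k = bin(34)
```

bin() returns str representation

str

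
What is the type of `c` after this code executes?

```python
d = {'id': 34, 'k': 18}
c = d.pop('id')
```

dict.pop() returns the value (int)

int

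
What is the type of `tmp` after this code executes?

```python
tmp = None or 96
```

'or' with None returns the other value (96, int)

int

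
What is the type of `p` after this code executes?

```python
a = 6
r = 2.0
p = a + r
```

int + float returns float (6 + 2.0 = 8.0)

float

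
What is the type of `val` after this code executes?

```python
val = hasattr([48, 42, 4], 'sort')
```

hasattr() returns bool

bool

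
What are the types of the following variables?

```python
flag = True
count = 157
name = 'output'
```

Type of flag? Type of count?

flag is bool; count is int

bool, int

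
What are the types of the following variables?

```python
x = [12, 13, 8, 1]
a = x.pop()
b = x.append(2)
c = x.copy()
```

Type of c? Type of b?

list.copy() returns list; list.append() returns None

list, NoneType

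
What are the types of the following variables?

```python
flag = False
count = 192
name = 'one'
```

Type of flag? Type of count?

flag is bool; count is int

bool, int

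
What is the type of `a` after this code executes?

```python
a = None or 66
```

'or' with None returns the other value (66, int)

int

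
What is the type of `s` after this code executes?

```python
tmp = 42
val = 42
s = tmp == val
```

Equality comparison returns bool

bool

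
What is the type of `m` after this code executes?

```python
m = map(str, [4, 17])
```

map() returns a map iterator object

map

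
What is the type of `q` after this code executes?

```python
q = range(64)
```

range() returns a range object

range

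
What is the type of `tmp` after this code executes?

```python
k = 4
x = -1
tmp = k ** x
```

int ** negative int returns float

float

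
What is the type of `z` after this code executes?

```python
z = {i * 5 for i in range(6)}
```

A set comprehension {expr for x in iterable} produces a set

set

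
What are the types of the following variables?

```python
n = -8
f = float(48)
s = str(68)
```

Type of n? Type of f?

n is int; f is float

int, float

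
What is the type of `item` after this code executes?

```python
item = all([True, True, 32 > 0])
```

all() returns bool

bool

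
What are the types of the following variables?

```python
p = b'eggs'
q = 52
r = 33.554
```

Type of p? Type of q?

p is bytes; q is int

bytes, int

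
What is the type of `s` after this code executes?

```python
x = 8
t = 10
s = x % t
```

int % int returns int (8 % 10 = 8)

int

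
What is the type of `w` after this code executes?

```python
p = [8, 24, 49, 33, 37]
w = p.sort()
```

list.sort() returns None (sorts in place)

NoneType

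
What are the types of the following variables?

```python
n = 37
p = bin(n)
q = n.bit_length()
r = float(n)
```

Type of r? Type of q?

float() returns float; int.bit_length() returns int

float, int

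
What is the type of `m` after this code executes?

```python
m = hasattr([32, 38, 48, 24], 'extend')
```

hasattr() returns bool

bool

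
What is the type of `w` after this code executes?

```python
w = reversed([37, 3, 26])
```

reversed() on a list returns a list_reverseiterator

list_reverseiterator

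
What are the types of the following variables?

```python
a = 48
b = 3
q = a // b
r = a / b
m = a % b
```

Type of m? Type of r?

int % int returns int; int / int returns float

int, float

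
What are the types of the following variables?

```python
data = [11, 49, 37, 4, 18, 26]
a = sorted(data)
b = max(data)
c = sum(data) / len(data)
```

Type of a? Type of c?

sorted() returns list; int / int returns float

list, float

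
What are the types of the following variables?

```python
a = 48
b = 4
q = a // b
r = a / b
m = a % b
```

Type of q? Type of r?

int // int returns int; int / int returns float

int, float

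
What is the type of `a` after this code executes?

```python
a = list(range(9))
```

list(range(...)) returns list

list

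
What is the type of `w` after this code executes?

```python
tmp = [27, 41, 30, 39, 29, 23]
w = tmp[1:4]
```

Slicing a list always returns a list

list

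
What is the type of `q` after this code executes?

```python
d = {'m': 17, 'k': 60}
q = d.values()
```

.values() returns a dict_values view object

dict_values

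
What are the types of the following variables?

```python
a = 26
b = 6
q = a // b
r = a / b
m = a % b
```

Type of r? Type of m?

int / int returns float; int % int returns int

float, int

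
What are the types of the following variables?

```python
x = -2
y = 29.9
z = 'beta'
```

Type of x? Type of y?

x is int; y is float

int, float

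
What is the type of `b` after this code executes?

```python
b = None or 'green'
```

'or' with None returns the other value ('green', str)

str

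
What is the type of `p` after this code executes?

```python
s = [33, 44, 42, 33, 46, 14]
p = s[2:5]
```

Slicing a list always returns a list

list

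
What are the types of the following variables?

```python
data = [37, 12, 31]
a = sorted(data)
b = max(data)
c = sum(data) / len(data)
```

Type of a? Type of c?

sorted() returns list; int / int returns float

list, float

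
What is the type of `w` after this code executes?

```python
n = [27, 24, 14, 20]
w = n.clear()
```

list.clear() returns None

NoneType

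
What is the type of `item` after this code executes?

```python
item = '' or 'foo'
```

'or' returns first truthy value ('foo', which is str)

str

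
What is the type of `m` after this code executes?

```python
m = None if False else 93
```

Ternary: condition is False, else branch (93) taken → int

int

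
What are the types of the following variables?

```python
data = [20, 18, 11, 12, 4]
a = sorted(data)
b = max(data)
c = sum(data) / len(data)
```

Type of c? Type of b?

int / int returns float; max of ints returns int

float, int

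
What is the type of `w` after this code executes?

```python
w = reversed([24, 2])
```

reversed() on a list returns a list_reverseiterator

list_reverseiterator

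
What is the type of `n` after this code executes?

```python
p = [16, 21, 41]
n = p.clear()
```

list.clear() returns None

NoneType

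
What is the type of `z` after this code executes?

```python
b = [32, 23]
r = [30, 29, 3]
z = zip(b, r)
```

zip() returns a zip iterator object

zip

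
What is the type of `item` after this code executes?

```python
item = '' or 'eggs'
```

'or' returns first truthy value ('eggs', which is str)

str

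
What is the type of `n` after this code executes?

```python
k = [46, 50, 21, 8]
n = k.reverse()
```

list.reverse() returns None

NoneType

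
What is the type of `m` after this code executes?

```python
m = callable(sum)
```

callable() returns bool

bool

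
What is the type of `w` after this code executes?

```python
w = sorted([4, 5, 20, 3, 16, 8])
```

sorted() always returns list

list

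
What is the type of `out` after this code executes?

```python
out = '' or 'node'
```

'or' returns first truthy value ('node', which is str)

str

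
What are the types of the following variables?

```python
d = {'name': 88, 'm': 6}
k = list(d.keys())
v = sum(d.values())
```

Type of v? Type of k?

sum of int values returns int; list(...) returns list

int, list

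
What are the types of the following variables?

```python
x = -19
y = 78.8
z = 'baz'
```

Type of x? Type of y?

x is int; y is float

int, float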